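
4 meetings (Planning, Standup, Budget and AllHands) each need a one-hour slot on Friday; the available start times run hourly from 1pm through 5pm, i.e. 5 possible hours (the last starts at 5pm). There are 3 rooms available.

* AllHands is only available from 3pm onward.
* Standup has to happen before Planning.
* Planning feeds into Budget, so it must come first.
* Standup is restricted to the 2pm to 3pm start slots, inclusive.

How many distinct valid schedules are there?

12

Splitting on Planning: it can be 3pm (6), 4pm (6). Listing each branch's schedules as (Standup, Budget, AllHands):
Planning=3pm: (2pm,4pm,3pm) (2pm,4pm,4pm) (2pm,4pm,5pm) (2pm,5pm,3pm) (2pm,5pm,4pm) (2pm,5pm,5pm) — 6.
Planning=4pm: (2pm,5pm,3pm) (2pm,5pm,4pm) (2pm,5pm,5pm) (3pm,5pm,3pm) (3pm,5pm,4pm) (3pm,5pm,5pm) — 6.
Summing: 6 + 6 = 12.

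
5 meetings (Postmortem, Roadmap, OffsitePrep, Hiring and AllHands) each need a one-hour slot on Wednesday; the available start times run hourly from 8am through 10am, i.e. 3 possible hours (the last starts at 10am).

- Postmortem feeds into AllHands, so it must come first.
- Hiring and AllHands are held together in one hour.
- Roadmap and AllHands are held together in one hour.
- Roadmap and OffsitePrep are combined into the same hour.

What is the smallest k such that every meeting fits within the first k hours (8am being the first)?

2

The precedence chain requires at least 2 distinct hours.
2 works (last occupied hour: 9am): for example Hiring=9am; AllHands=9am; OffsitePrep=9am; Postmortem=8am; Roadmap=9am.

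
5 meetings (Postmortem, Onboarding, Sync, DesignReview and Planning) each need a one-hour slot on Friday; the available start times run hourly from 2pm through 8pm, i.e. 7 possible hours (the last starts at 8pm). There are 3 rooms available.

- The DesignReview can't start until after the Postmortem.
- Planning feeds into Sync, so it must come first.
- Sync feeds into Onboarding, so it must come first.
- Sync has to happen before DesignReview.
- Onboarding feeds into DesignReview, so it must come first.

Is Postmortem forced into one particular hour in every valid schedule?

Postmortem can be 2pm (e.g. DesignReview=5pm; Planning=2pm; Onboarding=4pm; Sync=3pm; Postmortem=2pm) or 3pm (e.g. Onboarding -> 4pm, Postmortem -> 3pm, Planning -> 2pm, DesignReview -> 5pm, Sync -> 3pm).

No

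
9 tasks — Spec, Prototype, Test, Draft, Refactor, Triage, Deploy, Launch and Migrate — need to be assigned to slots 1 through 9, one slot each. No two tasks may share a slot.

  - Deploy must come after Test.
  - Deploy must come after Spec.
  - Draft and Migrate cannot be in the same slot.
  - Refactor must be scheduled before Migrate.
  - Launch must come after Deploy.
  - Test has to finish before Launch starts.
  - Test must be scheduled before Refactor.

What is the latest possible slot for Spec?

7

Downstream work caps Spec at 7.
Spec at 7 is achievable: Triage -> 6; Draft -> 5; Refactor -> 2; Deploy -> 8; Test -> 1; Prototype -> 4; Spec -> 7; Migrate -> 3; Launch -> 9.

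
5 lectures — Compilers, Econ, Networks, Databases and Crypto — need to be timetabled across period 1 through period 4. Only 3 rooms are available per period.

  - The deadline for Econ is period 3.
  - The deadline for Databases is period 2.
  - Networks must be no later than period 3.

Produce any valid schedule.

Networks=period 1, Databases=period 1, Compilers=period 2, Crypto=period 2, Econ=period 1

Checking: Econ=period 1 in [period 1,period 3]; Networks=period 1 in [period 1,period 3]; Databases=period 1 in [period 1,period 2]; max 3 per period (cap 3).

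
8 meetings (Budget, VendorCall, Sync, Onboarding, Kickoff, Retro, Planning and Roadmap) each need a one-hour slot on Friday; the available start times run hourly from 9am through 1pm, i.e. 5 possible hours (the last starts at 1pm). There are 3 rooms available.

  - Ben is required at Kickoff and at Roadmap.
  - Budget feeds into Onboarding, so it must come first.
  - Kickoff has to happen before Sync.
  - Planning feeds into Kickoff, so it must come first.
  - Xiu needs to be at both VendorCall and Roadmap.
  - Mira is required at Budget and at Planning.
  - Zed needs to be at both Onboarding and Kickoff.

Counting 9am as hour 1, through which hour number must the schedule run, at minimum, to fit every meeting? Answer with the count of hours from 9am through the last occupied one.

3 hours

The precedence chain requires at least 3 distinct hours.
With at most 3 per hour and 8 meetings, at least 3 hours are needed.
3 works (last occupied hour: 11am): for example Onboarding -> 11am, Kickoff -> 10am, Planning -> 9am, Sync -> 11am, Roadmap -> 11am, Budget -> 10am, Retro -> 9am, VendorCall -> 9am.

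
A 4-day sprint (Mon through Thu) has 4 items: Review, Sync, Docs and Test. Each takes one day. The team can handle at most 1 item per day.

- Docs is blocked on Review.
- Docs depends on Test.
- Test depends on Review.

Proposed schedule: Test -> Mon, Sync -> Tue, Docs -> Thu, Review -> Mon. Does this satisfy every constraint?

The team can handle at most 1 item per day — violated.
Test depends on Review — violated.
Docs is blocked on Review — holds.
Docs depends on Test — holds.

No. The team can handle at most 1 item per day is not satisfied.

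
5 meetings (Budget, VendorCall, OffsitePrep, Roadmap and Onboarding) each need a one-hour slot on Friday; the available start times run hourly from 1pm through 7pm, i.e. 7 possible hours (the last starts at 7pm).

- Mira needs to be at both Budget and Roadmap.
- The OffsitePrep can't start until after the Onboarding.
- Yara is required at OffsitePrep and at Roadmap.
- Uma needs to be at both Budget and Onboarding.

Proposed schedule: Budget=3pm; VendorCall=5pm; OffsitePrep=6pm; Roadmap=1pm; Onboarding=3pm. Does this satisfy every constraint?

Yara is required at OffsitePrep and at Roadmap — holds.
Mira needs to be at both Budget and Roadmap — holds.
Uma needs to be at both Budget and Onboarding — violated.
The OffsitePrep can't start until after the Onboarding — holds.

No. Uma needs to be at both Budget and Onboarding is not satisfied.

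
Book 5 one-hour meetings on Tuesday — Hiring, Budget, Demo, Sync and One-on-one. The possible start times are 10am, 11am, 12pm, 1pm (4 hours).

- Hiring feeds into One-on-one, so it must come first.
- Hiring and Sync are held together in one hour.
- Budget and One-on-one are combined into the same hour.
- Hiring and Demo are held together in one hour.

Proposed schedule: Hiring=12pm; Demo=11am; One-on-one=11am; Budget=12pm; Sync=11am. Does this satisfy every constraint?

No. Hiring feeds into One-on-one, so it must come first is not satisfied.

Budget and One-on-one are combined into the same hour — violated.
Hiring and Demo are held together in one hour — violated.
Hiring feeds into One-on-one, so it must come first — violated.
Hiring and Sync are held together in one hour — violated.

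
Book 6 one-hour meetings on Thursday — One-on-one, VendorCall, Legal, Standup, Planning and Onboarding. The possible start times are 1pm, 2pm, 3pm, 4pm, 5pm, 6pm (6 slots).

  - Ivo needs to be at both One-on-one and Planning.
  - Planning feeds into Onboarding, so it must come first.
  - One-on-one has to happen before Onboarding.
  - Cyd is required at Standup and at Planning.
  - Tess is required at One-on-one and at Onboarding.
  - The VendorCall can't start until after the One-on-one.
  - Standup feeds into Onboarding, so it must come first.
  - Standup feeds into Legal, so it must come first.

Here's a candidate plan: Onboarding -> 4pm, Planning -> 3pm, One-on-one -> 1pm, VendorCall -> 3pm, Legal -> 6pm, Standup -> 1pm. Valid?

Valid

The VendorCall can't start until after the One-on-one — holds.
Planning feeds into Onboarding, so it must come first — holds.
Tess is required at One-on-one and at Onboarding — holds.
Cyd is required at Standup and at Planning — holds.
One-on-one has to happen before Onboarding — holds.
Standup feeds into Legal, so it must come first — holds.
Standup feeds into Onboarding, so it must come first — holds.
Ivo needs to be at both One-on-one and Planning — holds.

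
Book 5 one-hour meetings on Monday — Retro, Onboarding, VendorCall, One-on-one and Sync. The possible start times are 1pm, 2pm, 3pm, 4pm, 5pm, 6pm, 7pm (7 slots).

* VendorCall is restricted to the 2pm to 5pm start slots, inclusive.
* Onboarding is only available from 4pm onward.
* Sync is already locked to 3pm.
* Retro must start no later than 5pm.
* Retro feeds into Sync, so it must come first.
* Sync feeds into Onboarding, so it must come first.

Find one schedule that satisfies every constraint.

VendorCall in 2pm; One-on-one in 1pm; Retro in 1pm; Onboarding in 4pm; Sync in 3pm

Checking: Sync(3pm) before Onboarding(4pm); Retro(1pm) before Sync(3pm); VendorCall=2pm in [2pm,5pm]; Sync=3pm in [3pm,3pm]; Retro=1pm in [1pm,5pm]; Onboarding=4pm in [4pm,7pm].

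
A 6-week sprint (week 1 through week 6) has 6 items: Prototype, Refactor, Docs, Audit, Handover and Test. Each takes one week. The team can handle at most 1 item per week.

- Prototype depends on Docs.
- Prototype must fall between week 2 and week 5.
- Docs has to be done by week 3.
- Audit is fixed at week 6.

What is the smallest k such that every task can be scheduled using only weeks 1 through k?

6 weeks

The precedence chain requires at least 2 distinct weeks.
With at most 1 per week and 6 tasks, at least 6 weeks are needed.
Audit can't be placed before week 6, so the schedule must run through at least week 6.
6 works (last occupied week: week 6): for example Prototype=week 2; Refactor=week 3; Audit=week 6; Docs=week 1; Handover=week 4; Test=week 5.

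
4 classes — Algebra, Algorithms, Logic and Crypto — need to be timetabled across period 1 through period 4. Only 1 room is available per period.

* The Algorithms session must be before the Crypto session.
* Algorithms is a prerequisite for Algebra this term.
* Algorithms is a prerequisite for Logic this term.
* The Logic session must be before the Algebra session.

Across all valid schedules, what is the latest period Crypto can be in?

period 4

Precedence pushes Crypto to at least period 2.
Crypto at period 4 is achievable: Algebra -> period 3; Logic -> period 2; Crypto -> period 4; Algorithms -> period 1.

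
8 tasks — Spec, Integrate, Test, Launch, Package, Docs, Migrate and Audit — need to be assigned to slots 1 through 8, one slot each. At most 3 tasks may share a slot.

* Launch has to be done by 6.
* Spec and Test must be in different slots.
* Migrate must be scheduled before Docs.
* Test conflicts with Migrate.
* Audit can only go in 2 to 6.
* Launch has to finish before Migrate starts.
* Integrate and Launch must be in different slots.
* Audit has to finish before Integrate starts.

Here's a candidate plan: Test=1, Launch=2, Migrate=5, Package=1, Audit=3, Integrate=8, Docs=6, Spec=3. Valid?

Yes, all constraints hold

Launch has to finish before Migrate starts — holds.
Audit can only go in 2 to 6 — holds.
Spec and Test must be in different slots — holds.
Integrate and Launch must be in different slots — holds.
Migrate must be scheduled before Docs — holds.
Launch has to be done by 6 — holds.
Audit has to finish before Integrate starts — holds.
At most 3 tasks may share a slot — holds.
Test conflicts with Migrate — holds.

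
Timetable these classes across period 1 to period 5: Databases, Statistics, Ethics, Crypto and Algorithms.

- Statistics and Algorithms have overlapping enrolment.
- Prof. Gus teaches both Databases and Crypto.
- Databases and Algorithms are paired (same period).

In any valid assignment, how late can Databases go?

period 5

Databases at period 5 is achievable: Statistics in period 1; Databases in period 5; Algorithms in period 5; Crypto in period 1; Ethics in period 1.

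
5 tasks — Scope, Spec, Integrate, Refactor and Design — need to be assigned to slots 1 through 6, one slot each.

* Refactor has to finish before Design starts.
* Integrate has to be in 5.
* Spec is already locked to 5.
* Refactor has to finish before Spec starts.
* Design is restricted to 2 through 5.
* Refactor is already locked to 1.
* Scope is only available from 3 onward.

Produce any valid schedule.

Scope in 3, Refactor in 1, Integrate in 5, Design in 2, Spec in 5

Checking: Refactor(1) before Design(2); Refactor(1) before Spec(5); Refactor=1 in [1,1]; Scope=3 in [3,6]; Integrate=5 in [5,5]; Spec=5 in [5,5]; Design=2 in [2,5].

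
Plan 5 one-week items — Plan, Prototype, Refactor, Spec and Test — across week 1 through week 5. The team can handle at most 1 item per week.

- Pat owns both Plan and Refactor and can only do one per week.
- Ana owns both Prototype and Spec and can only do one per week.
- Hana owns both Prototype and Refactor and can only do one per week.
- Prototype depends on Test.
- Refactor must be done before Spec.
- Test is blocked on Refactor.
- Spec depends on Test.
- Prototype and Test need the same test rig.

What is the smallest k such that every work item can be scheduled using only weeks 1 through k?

The precedence chain requires at least 3 distinct weeks.
With at most 1 per week and 5 work items, at least 5 weeks are needed.
5 works (last occupied week: week 5): for example Test -> week 2, Plan -> week 5, Spec -> week 3, Refactor -> week 1, Prototype -> week 4.

5 weeks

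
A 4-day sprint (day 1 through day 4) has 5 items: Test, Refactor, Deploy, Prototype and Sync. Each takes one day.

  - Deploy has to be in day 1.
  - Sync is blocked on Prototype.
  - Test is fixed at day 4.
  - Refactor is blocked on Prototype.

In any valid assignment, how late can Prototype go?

Downstream work caps Prototype at day 3.
Prototype at day 3 is achievable: Deploy -> day 1, Prototype -> day 3, Refactor -> day 4, Sync -> day 4, Test -> day 4.

day 3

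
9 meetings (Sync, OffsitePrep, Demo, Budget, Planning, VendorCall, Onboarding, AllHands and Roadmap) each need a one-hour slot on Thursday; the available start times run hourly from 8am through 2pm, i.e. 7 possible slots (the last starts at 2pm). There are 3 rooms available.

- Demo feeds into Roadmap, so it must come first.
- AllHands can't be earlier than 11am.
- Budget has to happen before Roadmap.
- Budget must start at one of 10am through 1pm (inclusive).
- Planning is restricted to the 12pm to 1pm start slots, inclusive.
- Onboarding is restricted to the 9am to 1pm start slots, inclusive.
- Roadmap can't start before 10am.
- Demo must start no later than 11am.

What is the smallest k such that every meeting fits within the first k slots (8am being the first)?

The precedence chain requires at least 2 distinct slots.
With at most 3 per slot and 9 meetings, at least 3 slots are needed.
Planning can't be placed before 12pm — that is slot 5 counting from 8am — so the schedule must run through at least 5 slots.
5 works (last occupied slot: 12pm): for example Onboarding -> 9am; Sync -> 8am; Planning -> 12pm; Budget -> 10am; VendorCall -> 9am; Roadmap -> 11am; AllHands -> 11am; OffsitePrep -> 8am; Demo -> 8am.

5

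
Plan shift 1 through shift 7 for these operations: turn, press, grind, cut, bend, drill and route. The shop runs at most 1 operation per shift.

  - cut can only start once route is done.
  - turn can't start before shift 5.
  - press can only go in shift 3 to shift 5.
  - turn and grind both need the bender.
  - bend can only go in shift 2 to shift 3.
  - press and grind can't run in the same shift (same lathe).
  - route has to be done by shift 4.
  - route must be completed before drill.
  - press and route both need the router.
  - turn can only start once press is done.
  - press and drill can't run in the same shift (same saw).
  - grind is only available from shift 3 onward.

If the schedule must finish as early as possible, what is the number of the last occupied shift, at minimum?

shift 7

The precedence chain requires at least 2 distinct shifts.
With at most 1 per shift and 7 operations, at least 7 shifts are needed.
turn can't be placed before shift 5, so the schedule must run through at least shift 5.
7 works (last occupied shift: shift 7): for example route in shift 1; turn in shift 5; drill in shift 7; grind in shift 4; bend in shift 2; cut in shift 6; press in shift 3.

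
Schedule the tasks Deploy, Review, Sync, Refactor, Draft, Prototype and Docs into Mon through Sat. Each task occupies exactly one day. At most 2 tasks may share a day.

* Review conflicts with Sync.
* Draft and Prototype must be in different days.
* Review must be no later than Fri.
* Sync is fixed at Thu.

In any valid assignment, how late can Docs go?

Sat

Docs at Sat is achievable: Deploy -> Mon, Draft -> Tue, Sync -> Thu, Refactor -> Tue, Prototype -> Wed, Docs -> Sat, Review -> Mon.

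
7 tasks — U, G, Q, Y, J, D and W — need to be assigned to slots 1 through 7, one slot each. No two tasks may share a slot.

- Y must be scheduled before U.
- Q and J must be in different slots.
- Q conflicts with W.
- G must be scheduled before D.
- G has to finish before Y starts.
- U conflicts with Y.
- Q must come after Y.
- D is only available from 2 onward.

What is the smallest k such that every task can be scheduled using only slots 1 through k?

The precedence chain requires at least 3 distinct slots.
With at most 1 per slot and 7 tasks, at least 7 slots are needed.
7 works (last occupied slot: 7): for example G in 1; D in 2; J in 6; U in 4; Y in 3; Q in 5; W in 7.

7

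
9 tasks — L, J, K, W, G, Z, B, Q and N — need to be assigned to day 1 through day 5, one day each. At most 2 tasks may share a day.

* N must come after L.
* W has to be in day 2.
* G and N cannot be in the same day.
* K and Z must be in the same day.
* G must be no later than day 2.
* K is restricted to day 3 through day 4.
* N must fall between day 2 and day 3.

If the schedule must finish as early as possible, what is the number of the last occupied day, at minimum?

The precedence chain requires at least 2 distinct days.
With at most 2 per day and 9 tasks, at least 5 days are needed.
K can't be placed before day 3, so the schedule must run through at least day 3.
5 works (last occupied day: day 5): for example N=day 2, G=day 1, K=day 3, B=day 4, L=day 1, J=day 4, Q=day 5, Z=day 3, W=day 2.

5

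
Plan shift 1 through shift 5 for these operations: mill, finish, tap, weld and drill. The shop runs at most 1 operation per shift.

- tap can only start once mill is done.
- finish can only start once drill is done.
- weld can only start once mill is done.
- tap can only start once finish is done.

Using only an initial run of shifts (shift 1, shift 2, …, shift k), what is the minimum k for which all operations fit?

5

The precedence chain requires at least 3 distinct shifts.
With at most 1 per shift and 5 operations, at least 5 shifts are needed.
5 works (last occupied shift: shift 5): for example tap -> shift 4; weld -> shift 5; drill -> shift 2; finish -> shift 3; mill -> shift 1.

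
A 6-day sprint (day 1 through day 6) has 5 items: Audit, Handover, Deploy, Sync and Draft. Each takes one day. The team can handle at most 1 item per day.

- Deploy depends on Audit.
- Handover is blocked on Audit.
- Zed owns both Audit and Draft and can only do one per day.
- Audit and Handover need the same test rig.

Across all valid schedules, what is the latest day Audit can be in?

day 4

Downstream work caps Audit at day 5.
Audit at day 4 is achievable: Handover=day 5; Sync=day 1; Deploy=day 6; Audit=day 4; Draft=day 2.
Nothing later works — the conflict and capacity constraints rule out every day after day 4.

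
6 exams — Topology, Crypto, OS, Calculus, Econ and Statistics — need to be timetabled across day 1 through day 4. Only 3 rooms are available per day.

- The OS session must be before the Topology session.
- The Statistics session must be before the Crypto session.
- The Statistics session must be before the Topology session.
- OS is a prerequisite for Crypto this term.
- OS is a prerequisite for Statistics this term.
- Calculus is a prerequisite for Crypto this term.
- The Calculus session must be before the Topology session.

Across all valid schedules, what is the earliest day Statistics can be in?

Precedence pushes Statistics to at least day 2; downstream work caps Statistics at day 3.
Statistics at day 2 is achievable: Calculus=day 1, Econ=day 1, Topology=day 3, OS=day 1, Statistics=day 2, Crypto=day 3.

day 2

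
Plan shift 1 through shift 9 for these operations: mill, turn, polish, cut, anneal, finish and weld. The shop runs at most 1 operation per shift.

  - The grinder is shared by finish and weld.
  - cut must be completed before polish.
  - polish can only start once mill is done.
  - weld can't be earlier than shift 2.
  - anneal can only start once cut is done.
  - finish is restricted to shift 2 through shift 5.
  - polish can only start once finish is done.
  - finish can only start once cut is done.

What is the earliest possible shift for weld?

shift 2

Weld is available from shift 2.
weld at shift 2 is achievable: turn=shift 7; polish=shift 5; finish=shift 3; mill=shift 4; cut=shift 1; anneal=shift 6; weld=shift 2.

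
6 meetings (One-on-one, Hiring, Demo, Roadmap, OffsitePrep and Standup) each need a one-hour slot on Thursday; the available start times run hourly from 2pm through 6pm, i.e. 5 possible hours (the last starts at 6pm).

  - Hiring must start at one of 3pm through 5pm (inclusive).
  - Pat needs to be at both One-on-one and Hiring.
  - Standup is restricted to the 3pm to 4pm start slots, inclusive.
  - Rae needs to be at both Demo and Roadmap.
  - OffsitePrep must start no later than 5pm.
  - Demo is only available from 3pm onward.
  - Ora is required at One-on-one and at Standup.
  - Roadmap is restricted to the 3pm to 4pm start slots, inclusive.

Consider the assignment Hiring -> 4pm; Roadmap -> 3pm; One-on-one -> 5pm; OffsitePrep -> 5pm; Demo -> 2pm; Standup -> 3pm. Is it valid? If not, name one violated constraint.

Invalid. Demo is only available from 3pm onward.

Pat needs to be at both One-on-one and Hiring — holds.
Roadmap is restricted to the 3pm to 4pm start slots, inclusive — holds.
Demo is only available from 3pm onward — violated.
Hiring must start at one of 3pm through 5pm (inclusive) — holds.
Rae needs to be at both Demo and Roadmap — holds.
OffsitePrep must start no later than 5pm — holds.
Standup is restricted to the 3pm to 4pm start slots, inclusive — holds.
Ora is required at One-on-one and at Standup — holds.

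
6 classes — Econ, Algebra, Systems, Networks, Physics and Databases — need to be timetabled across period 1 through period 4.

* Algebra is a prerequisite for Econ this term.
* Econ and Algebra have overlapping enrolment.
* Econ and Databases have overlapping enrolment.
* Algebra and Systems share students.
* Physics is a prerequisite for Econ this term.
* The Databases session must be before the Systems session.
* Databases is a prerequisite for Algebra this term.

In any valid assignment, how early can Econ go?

Precedence pushes Econ to at least period 3.
Econ at period 3 is achievable: Physics -> period 1, Econ -> period 3, Databases -> period 1, Algebra -> period 2, Systems -> period 3, Networks -> period 1.

period 3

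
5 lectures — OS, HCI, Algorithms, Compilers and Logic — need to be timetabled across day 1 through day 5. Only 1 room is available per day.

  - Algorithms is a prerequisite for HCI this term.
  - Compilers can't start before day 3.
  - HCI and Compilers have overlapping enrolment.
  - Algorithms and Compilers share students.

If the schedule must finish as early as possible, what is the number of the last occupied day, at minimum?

The precedence chain requires at least 2 distinct days.
With at most 1 per day and 5 lectures, at least 5 days are needed.
Compilers can't be placed before day 3, so the schedule must run through at least day 3.
5 works (last occupied day: day 5): for example Compilers in day 3, HCI in day 2, Logic in day 5, Algorithms in day 1, OS in day 4.

5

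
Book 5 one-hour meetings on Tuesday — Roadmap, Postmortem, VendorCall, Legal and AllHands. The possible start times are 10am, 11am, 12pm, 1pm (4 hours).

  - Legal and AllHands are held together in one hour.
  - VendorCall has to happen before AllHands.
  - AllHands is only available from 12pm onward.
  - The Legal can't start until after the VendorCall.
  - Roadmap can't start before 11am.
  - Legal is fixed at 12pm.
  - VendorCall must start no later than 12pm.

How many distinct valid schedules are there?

24

Splitting on Roadmap: it can be 11am (8), 12pm (8), 1pm (8). Listing each branch's schedules as (Postmortem, VendorCall, Legal, AllHands):
Roadmap=11am: (10am,10am,12pm,12pm) (10am,11am,12pm,12pm) (11am,10am,12pm,12pm) (11am,11am,12pm,12pm) (12pm,10am,12pm,12pm) (12pm,11am,12pm,12pm) (1pm,10am,12pm,12pm) (1pm,11am,12pm,12pm) — 8.
Roadmap=12pm: (10am,10am,12pm,12pm) (10am,11am,12pm,12pm) (11am,10am,12pm,12pm) (11am,11am,12pm,12pm) (12pm,10am,12pm,12pm) (12pm,11am,12pm,12pm) (1pm,10am,12pm,12pm) (1pm,11am,12pm,12pm) — 8.
Roadmap=1pm: (10am,10am,12pm,12pm) (10am,11am,12pm,12pm) (11am,10am,12pm,12pm) (11am,11am,12pm,12pm) (12pm,10am,12pm,12pm) (12pm,11am,12pm,12pm) (1pm,10am,12pm,12pm) (1pm,11am,12pm,12pm) — 8.
Summing: 8 + 8 + 8 = 24.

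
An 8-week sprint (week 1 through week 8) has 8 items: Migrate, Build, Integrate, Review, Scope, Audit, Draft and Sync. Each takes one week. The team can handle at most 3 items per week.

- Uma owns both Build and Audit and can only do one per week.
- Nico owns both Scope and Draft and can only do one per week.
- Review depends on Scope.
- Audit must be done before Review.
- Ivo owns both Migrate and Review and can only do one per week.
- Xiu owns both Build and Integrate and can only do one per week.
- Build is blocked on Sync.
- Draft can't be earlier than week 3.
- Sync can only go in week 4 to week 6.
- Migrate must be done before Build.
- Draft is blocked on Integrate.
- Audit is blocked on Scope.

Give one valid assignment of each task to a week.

Migrate in week 1; Draft in week 3; Integrate in week 1; Audit in week 2; Review in week 3; Sync in week 4; Build in week 5; Scope in week 1

Checking: Audit(week 2) before Review(week 3); Migrate(week 1) before Build(week 5); Sync(week 4) before Build(week 5); Integrate(week 1) before Draft(week 3); Scope(week 1) before Audit(week 2); Scope(week 1) before Review(week 3); Build(week 5) != Audit(week 2); Scope(week 1) != Draft(week 3); Migrate(week 1) != Review(week 3); Build(week 5) != Integrate(week 1); Draft=week 3 in [week 3,week 8]; Sync=week 4 in [week 4,week 6]; max 3 per week (cap 3).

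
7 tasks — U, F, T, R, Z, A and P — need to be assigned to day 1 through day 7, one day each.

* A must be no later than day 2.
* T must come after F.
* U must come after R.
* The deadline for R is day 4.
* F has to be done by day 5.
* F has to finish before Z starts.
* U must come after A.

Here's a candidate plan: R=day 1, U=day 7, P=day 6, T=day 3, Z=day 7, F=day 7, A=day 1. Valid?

No — it violates: F has to be done by day 5

A must be no later than day 2 — holds.
U must come after A — holds.
U must come after R — holds.
F has to be done by day 5 — violated.
T must come after F — violated.
The deadline for R is day 4 — holds.
F has to finish before Z starts — violated.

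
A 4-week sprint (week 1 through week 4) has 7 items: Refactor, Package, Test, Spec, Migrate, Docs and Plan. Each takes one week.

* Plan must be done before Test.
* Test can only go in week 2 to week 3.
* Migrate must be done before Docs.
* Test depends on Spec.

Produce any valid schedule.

Docs in week 2, Spec in week 1, Plan in week 1, Package in week 1, Refactor in week 1, Test in week 2, Migrate in week 1

Checking: Plan(week 1) before Test(week 2); Migrate(week 1) before Docs(week 2); Spec(week 1) before Test(week 2); Test=week 2 in [week 2,week 3].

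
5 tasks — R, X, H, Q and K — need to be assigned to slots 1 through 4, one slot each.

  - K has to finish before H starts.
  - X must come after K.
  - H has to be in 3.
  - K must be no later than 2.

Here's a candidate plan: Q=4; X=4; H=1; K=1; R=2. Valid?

X must come after K — holds.
K has to finish before H starts — violated.
H has to be in 3 — violated.
K must be no later than 2 — holds.

No — it violates: H has to be in 3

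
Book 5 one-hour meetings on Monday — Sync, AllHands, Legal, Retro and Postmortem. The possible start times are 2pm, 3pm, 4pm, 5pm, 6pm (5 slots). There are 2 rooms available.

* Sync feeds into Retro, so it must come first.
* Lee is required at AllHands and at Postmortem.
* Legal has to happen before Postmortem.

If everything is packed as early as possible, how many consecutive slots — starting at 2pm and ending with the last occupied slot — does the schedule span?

The precedence chain requires at least 2 distinct slots.
With at most 2 per slot and 5 meetings, at least 3 slots are needed.
3 works (last occupied slot: 4pm): for example Postmortem -> 3pm, Sync -> 2pm, Retro -> 3pm, AllHands -> 4pm, Legal -> 2pm.

3 slots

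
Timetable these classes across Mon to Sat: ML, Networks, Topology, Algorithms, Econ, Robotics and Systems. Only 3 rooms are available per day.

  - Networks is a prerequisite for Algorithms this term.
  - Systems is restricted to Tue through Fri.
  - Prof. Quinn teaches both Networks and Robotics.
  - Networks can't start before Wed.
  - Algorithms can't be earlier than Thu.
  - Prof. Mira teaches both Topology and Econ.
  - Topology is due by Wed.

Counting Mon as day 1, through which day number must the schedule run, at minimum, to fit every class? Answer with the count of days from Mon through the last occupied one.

4 days

The precedence chain requires at least 2 distinct days.
With at most 3 per day and 7 classes, at least 3 days are needed.
Algorithms can't be placed before Thu — that is day 4 counting from Mon — so the schedule must run through at least 4 days.
4 works (last occupied day: Thu): for example Econ -> Tue, Topology -> Mon, ML -> Mon, Robotics -> Mon, Networks -> Wed, Systems -> Tue, Algorithms -> Thu.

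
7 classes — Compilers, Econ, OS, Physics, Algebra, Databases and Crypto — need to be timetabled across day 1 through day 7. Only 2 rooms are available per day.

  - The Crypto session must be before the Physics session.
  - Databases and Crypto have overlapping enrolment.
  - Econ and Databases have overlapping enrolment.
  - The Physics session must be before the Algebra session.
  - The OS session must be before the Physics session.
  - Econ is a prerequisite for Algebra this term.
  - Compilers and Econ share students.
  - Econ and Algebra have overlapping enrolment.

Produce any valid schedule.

Physics -> day 2; Algebra -> day 3; Databases -> day 4; Crypto -> day 1; OS -> day 1; Compilers -> day 3; Econ -> day 2

Checking: OS(day 1) before Physics(day 2); Econ(day 2) before Algebra(day 3); Physics(day 2) before Algebra(day 3); Crypto(day 1) before Physics(day 2); Econ(day 2) != Algebra(day 3); Databases(day 4) != Crypto(day 1); Compilers(day 3) != Econ(day 2); Econ(day 2) != Databases(day 4); max 2 per day (cap 2).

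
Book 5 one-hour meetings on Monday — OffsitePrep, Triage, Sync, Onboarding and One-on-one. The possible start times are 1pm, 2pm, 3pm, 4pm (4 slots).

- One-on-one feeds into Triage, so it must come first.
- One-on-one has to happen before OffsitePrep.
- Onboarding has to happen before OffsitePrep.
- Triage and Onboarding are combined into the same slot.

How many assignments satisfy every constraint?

16

Splitting on OffsitePrep: it can be 3pm (4), 4pm (12). Listing each branch's schedules as (Triage, Sync, Onboarding, One-on-one):
OffsitePrep=3pm: (2pm,1pm,2pm,1pm) (2pm,2pm,2pm,1pm) (2pm,3pm,2pm,1pm) (2pm,4pm,2pm,1pm) — 4.
OffsitePrep=4pm: (2pm,1pm,2pm,1pm) (2pm,2pm,2pm,1pm) (2pm,3pm,2pm,1pm) (2pm,4pm,2pm,1pm) (3pm,1pm,3pm,1pm) (3pm,1pm,3pm,2pm) (3pm,2pm,3pm,1pm) (3pm,2pm,3pm,2pm) (3pm,3pm,3pm,1pm) (3pm,3pm,3pm,2pm) (3pm,4pm,3pm,1pm) (3pm,4pm,3pm,2pm) — 12.
Summing: 4 + 12 = 16.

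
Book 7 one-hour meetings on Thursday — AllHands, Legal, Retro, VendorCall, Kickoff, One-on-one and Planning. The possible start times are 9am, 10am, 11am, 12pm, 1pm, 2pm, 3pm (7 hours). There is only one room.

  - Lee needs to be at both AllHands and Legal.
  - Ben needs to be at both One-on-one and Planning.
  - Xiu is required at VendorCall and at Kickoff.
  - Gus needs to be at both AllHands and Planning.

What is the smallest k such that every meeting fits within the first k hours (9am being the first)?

With at most 1 per hour and 7 meetings, at least 7 hours are needed.
7 works (last occupied hour: 3pm): for example Kickoff in 1pm; AllHands in 9am; Retro in 11am; VendorCall in 12pm; One-on-one in 2pm; Legal in 10am; Planning in 3pm.

7 hours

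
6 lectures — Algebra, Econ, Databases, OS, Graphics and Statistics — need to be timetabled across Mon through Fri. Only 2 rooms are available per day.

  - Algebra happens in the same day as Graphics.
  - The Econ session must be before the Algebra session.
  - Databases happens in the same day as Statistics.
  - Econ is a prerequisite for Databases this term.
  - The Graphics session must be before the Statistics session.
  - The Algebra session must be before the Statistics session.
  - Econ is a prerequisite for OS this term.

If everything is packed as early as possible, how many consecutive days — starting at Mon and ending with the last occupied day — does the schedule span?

The precedence chain requires at least 3 distinct days.
With at most 2 per day and 6 lectures, at least 3 days are needed.
Could 3 days be enough, i.e. nothing placed later than Wed? No: Databases must come after Econ (at Mon or later) → {Tue, Wed}; Econ must come before Databases (at Wed or earlier) → {Mon, Tue}; Statistics must come after Graphics (at Mon or later) → {Tue, Wed}; Graphics must come before Statistics (at Wed or earlier) → {Mon, Tue}; Algebra must come after Econ (at Mon or later) → {Tue, Wed}; Statistics must come after Algebra (at Tue or later) → {Wed}; Algebra must come before Statistics (at Wed or earlier) → {Tue}; OS must come after Econ (at Mon or later) → {Tue, Wed}; Databases must be in the same day as Statistics (in {Wed}) → {Wed}; Graphics must be in the same day as Algebra (in {Tue}) → {Tue}; OS can't use Tue, already full with Algebra and Graphics (limit 2) → {Wed}; that puts Databases, OS and Statistics all in Wed — more than 2 per day.
So 3 days is not enough.
4 works (last occupied day: Thu): for example OS -> Thu; Statistics -> Wed; Databases -> Wed; Algebra -> Tue; Graphics -> Tue; Econ -> Mon.

4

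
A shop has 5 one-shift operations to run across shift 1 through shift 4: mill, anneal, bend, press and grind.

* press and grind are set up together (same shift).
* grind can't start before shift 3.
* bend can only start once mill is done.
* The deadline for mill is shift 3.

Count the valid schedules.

Splitting on mill: it can be shift 1 (24), shift 2 (16), shift 3 (8). Listing each branch's schedules as (anneal, bend, press, grind) by shift number:
mill=shift 1: (1,2,3,3) (1,2,4,4) (1,3,3,3) (1,3,4,4) (1,4,3,3) (1,4,4,4) (2,2,3,3) (2,2,4,4) (2,3,3,3) (2,3,4,4) (2,4,3,3) (2,4,4,4) (3,2,3,3) (3,2,4,4) (3,3,3,3) (3,3,4,4) (3,4,3,3) (3,4,4,4) (4,2,3,3) (4,2,4,4) (4,3,3,3) (4,3,4,4) (4,4,3,3) (4,4,4,4) — 24.
mill=shift 2: (1,3,3,3) (1,3,4,4) (1,4,3,3) (1,4,4,4) (2,3,3,3) (2,3,4,4) (2,4,3,3) (2,4,4,4) (3,3,3,3) (3,3,4,4) (3,4,3,3) (3,4,4,4) (4,3,3,3) (4,3,4,4) (4,4,3,3) (4,4,4,4) — 16.
mill=shift 3: (1,4,3,3) (1,4,4,4) (2,4,3,3) (2,4,4,4) (3,4,3,3) (3,4,4,4) (4,4,3,3) (4,4,4,4) — 8.
Summing: 24 + 16 + 8 = 48.

48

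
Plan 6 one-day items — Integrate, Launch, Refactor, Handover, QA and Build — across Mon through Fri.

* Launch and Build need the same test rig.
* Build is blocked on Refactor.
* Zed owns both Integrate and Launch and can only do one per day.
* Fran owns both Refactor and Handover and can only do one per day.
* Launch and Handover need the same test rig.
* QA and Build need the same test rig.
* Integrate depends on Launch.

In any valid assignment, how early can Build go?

Precedence pushes Build to at least Tue.
Build at Tue is achievable: Integrate=Tue, Build=Tue, Refactor=Mon, Launch=Mon, QA=Mon, Handover=Tue.

Tue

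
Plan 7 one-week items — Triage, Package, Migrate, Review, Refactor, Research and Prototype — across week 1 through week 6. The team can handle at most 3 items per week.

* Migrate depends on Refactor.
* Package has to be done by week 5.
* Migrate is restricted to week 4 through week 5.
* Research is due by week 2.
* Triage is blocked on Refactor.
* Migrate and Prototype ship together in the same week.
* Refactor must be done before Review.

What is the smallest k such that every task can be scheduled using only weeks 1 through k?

4

The precedence chain requires at least 2 distinct weeks.
With at most 3 per week and 7 tasks, at least 3 weeks are needed.
Migrate can't be placed before week 4, so the schedule must run through at least week 4.
4 works (last occupied week: week 4): for example Research in week 1, Refactor in week 1, Prototype in week 4, Review in week 2, Migrate in week 4, Package in week 1, Triage in week 2.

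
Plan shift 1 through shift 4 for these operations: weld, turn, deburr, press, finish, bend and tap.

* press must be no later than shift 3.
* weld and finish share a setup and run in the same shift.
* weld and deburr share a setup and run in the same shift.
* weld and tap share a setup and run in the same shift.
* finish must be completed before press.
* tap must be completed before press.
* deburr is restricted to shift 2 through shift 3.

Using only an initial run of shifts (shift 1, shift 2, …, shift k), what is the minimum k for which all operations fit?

The precedence chain requires at least 2 distinct shifts.
Propagating the time windows through the other constraints, press can't land before shift 3, so the schedule must run through at least shift 3.
3 works (last occupied shift: shift 3): for example weld -> shift 2; turn -> shift 1; deburr -> shift 2; bend -> shift 1; tap -> shift 2; press -> shift 3; finish -> shift 2.

3 shifts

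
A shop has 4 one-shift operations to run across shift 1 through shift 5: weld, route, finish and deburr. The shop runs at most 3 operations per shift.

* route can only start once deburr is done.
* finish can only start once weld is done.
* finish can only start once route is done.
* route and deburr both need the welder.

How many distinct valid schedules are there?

35

Splitting on weld: it can be shift 1 (10), shift 2 (10), shift 3 (9), shift 4 (6). Listing each branch's schedules as (route, finish, deburr) by shift number:
weld=shift 1: (2,3,1) (2,4,1) (2,5,1) (3,4,1) (3,4,2) (3,5,1) (3,5,2) (4,5,1) (4,5,2) (4,5,3) — 10.
weld=shift 2: (2,3,1) (2,4,1) (2,5,1) (3,4,1) (3,4,2) (3,5,1) (3,5,2) (4,5,1) (4,5,2) (4,5,3) — 10.
weld=shift 3: (2,4,1) (2,5,1) (3,4,1) (3,4,2) (3,5,1) (3,5,2) (4,5,1) (4,5,2) (4,5,3) — 9.
weld=shift 4: (2,5,1) (3,5,1) (3,5,2) (4,5,1) (4,5,2) (4,5,3) — 6.
Summing: 10 + 10 + 9 + 6 = 35.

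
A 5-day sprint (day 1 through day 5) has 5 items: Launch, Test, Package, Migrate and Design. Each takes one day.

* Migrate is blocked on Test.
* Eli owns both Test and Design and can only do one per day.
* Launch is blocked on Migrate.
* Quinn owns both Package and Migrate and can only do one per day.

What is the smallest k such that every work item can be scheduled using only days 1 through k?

3

The precedence chain requires at least 3 distinct days.
3 works (last occupied day: day 3): for example Launch in day 3, Design in day 2, Migrate in day 2, Package in day 1, Test in day 1.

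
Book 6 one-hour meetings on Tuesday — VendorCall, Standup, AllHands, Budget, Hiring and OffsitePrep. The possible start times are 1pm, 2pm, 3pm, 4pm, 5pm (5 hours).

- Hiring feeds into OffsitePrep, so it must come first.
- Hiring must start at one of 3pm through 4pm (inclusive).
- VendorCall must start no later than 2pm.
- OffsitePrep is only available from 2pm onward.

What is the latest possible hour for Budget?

Budget at 5pm is achievable: Standup in 1pm, Hiring in 3pm, OffsitePrep in 4pm, AllHands in 1pm, Budget in 5pm, VendorCall in 1pm.

5pm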